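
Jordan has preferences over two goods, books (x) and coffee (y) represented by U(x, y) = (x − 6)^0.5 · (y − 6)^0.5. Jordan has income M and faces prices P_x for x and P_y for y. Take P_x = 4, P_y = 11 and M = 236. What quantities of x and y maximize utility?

x* = 24.25, y* = 12.6364

Let x' = x−6, y' = y−6. MRS = y'/x' = P_x/P_y.
After buying the subsistence bundle (6, 6), a share 0.5 of the remaining income goes to x: x* = 6 + 0.5·(M − 6P_x − 6P_y)/P_x.
Discretionary income = 236 − 6·4 − 6·11 = 146; x* = 6 + 0.5·146/4 = 24.25; y* = 6 + 0.5·146/11 = 12.6364.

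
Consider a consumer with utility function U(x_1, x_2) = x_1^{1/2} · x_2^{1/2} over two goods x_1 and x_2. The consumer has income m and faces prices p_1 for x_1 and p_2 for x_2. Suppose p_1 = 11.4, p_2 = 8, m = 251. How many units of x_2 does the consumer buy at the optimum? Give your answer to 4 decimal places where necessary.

x_2* = 15.6875

Tangency: MRS = x_2/x_1 = p_1/p_2.
So 0.5·p_2·x_2 = 0.5·p_1·x_1; combined with the budget, a share 0.5 of income goes to x_1.
Demand: x_1*(p_1,p_2,m) = 0.5·m/p_1 and x_2* = 0.5·m/p_2.
At p_1=11.4, p_2=8, m=251: x_2* = 0.5·251/8 = 15.6875.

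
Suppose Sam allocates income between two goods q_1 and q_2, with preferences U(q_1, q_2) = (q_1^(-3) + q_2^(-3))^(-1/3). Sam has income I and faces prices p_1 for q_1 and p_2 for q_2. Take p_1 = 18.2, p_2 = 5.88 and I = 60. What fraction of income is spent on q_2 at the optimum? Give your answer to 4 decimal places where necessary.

share on q_2 = 0.3

From the CES first-order condition, (q_2/q_1)^(4) = p_1/p_2.
Solve for the ratio: q_2/q_1 = [p_1/p_2]^(0.25).
With the ratio pinned down, the budget gives q_1* = I/(p_1 + p_2·(q_2/q_1)) and q_2* = (q_2/q_1)·q_1*.
Numerically q_2/q_1 = 1.326397, so q_1* = 60/(18.2 + 5.88·1.326397) = 2.3078 and q_2* = 1.326397·2.3078 = 3.061.
Expenditure on q_2: 5.88·3.061 = 17.9987; share = 0.3.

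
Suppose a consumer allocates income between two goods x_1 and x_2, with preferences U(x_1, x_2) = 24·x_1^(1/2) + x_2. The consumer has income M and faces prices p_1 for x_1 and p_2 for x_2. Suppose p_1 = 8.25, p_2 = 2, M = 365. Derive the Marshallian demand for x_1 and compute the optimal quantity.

x_1* = 8.4628

Set MRS = p_1/p_2: 12·x_1^(−1/2) = p_1/p_2.
Thus x_1* = (12·p_2/p_1)² — independent of M — with the rest of income spent on x_2.
Plugging in: x_1* = (12·2/8.25)² = 8.4628.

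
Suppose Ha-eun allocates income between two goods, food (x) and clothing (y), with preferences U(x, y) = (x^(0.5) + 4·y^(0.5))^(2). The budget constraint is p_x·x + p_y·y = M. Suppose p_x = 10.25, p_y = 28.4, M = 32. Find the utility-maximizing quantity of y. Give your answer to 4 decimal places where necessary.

y* = 0.9604

MU_x ∝ x^(-0.5), MU_y ∝ 4·y^(-0.5), so MRS = (1/4)·(y/x)^(0.5) = p_x/p_y.
Hence y/x = (4·p_x/p_y)^(1/(0.5)), i.e. raised to the 2 power.
Substitute y = (y/x)·x into the budget: x* = M/(p_x + p_y·(y/x)).
Numerically y/x = 2.08416, so x* = 32/(10.25 + 28.4·2.08416) = 0.4608 and y* = 2.08416·0.4608 = 0.9604.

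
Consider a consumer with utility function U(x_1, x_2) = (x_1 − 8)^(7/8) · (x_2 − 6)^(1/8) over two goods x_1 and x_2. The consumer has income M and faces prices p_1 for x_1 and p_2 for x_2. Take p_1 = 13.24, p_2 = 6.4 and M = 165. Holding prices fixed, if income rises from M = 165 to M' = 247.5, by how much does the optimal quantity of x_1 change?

Discretionary income = 165 − 8·13.24 − 6·6.4 = 20.68; x_1* = 8 + 0.875·20.68/13.24 = 9.3667.
At M' = 247.5: x_1* = 14.8189. Change: 14.8189 − 9.3667 = 5.4522.

Δx_1* = 5.4522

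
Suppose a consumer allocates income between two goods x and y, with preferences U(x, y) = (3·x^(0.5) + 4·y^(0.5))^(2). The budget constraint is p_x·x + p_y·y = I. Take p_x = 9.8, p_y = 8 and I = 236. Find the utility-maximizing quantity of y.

y* = 20.2168

MRS = MU_x/MU_y = (3/4)·(y/x)^(0.5). Set equal to p_x/p_y.
Solve for the ratio: y/x = [(4/3)·p_x/p_y]^(2).
Substitute y = (y/x)·x into the budget: x* = I/(p_x + p_y·(y/x)).
Numerically y/x = 2.667778, so x* = 236/(9.8 + 8·2.667778) = 7.5781 and y* = 2.667778·7.5781 = 20.2168.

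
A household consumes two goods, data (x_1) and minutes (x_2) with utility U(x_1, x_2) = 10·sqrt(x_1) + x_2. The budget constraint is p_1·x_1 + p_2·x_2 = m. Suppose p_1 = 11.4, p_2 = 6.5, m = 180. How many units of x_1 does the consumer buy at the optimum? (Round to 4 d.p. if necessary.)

MU_x_1 = 5/√x_1, MU_x_2 = 1. Tangency: 5/√x_1 = p_1/p_2.
Thus x_1* = (5·p_2/p_1)² — independent of m — with the rest of income spent on x_2.
Plugging in: x_1* = (5·6.5/11.4)² = 8.1275.

x_1* = 8.1275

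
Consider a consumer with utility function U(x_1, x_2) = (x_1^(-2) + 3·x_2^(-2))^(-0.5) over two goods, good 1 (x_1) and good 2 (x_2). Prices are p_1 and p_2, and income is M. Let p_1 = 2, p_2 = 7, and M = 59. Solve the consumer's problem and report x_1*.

x_1* = 6.8213

With the ratio pinned down, the budget gives x_1* = M/(p_1 + p_2·(x_2/x_1)) and x_2* = (x_2/x_1)·x_1*.
Numerically x_2/x_1 = 0.949914, so x_1* = 59/(2 + 7·0.949914) = 6.8213.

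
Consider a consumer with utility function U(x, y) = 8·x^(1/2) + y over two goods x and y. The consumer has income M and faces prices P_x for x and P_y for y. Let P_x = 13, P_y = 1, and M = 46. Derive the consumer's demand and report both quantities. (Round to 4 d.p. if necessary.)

x* = 0.0947, y* = 44.7692

Plugging in: x* = (4·1/13)² = 0.0947, y* = 44.7692.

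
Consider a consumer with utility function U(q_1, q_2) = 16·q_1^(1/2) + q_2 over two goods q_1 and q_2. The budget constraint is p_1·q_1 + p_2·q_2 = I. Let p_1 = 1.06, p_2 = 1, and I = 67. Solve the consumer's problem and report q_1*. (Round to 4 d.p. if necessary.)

q_1* = 56.9598

Set MRS = p_1/p_2: 8·q_1^(−1/2) = p_1/p_2.
Thus q_1* = (8·p_2/p_1)² — independent of I — with the rest of income spent on q_2.
Plugging in: q_1* = (8·1/1.06)² = 56.9598.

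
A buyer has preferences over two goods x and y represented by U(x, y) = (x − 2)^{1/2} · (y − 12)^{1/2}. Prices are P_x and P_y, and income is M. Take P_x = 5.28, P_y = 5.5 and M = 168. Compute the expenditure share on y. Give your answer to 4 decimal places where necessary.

share on y = 0.665

This is Cobb-Douglas in (x−2, y−12): tangency gives 0.5·P_y·(y−12) = 0.5·P_x·(x−2).
Substituting into the budget: x* = 2 + 0.5·(M − 2·P_x − 12·P_y)/P_x, and y* = 12 + 0.5·(…)/P_y.
Discretionary income = 168 − 2·5.28 − 12·5.5 = 91.44; x* = 2 + 0.5·91.44/5.28 = 10.6591; y* = 12 + 0.5·91.44/5.5 = 20.3127.
Expenditure on y: 5.5·20.3127 = 111.72; share = 0.665.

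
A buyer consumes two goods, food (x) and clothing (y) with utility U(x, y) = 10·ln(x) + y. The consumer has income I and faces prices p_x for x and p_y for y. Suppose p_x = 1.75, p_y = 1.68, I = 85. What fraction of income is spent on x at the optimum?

share on x = 0.1976

Set MRS = p_x/p_y: (10/x)/1 = p_x/p_y.
So x*(p_x,p_y) = 10·p_y/p_x, independent of income; and y* = (I − 10·p_y)/p_y.
At the given prices: x* = 10·1.68/1.75 = 9.6, and y* = 40.5952.
Expenditure on x: 1.75·9.6 = 16.8; share = 0.1976.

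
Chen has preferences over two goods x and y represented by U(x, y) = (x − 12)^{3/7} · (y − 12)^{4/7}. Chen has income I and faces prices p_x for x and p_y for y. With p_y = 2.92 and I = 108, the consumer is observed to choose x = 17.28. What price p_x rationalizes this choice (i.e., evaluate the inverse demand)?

Let x' = x−12, y' = y−12. MRS = (3/4)·y'/x' = p_x/p_y.
After buying the subsistence bundle (12, 12), a share 3/7 of the remaining income goes to x: x* = 12 + 3/7·(I − 12p_x − 12p_y)/p_x.
Set x* = 17.28 in the demand function and solve for p_x: p_x = 3.

p_x = 3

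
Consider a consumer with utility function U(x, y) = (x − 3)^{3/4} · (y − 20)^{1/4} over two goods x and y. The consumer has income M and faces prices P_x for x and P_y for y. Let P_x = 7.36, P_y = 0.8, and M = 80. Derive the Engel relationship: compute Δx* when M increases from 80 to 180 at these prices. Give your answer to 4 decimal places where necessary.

Δx* = 10.1902

After buying the subsistence bundle (3, 20), a share 0.75 of the remaining income goes to x: x* = 3 + 0.75·(M − 3P_x − 20P_y)/P_x.
Discretionary income = 80 − 3·7.36 − 20·0.8 = 41.92; x* = 3 + 0.75·41.92/7.36 = 7.2717.
At M' = 180: x* = 17.462. Change: 17.462 − 7.2717 = 10.1902.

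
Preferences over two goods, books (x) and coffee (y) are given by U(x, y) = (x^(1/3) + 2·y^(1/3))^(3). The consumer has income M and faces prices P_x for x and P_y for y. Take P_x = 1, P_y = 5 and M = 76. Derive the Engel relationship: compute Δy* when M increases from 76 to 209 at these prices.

Δy* = 14.8556

With the ratio pinned down, the budget gives x* = M/(P_x + P_y·(y/x)) and y* = (y/x)·x*.
Numerically y/x = 0.252982, so x* = 76/(1 + 5·0.252982) = 33.5554 and y* = 0.252982·33.5554 = 8.4889.
At M' = 209: y* = 23.3445. Change: 23.3445 − 8.4889 = 14.8556.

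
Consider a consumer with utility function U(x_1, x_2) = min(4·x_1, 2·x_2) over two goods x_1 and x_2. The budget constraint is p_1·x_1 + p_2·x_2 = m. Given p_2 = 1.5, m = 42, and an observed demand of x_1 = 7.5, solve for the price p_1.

Leontief preferences: the optimum is at the kink where x_1/2 = x_2/4, i.e. x_2 = 2·x_1.
Budget: p_1·x_1 + p_2·2·x_1 = m, so (2·p_1 + 4·p_2)·x_1 = 2·m.
Demand: x_1*(p_1,p_2,m) = 2·m/(2·p_1 + 4·p_2), x_2* = 4·m/(2·p_1 + 4·p_2).
Set x_1* = 7.5 in the demand function and solve for p_1: p_1 = 2.6.

p_1 = 2.6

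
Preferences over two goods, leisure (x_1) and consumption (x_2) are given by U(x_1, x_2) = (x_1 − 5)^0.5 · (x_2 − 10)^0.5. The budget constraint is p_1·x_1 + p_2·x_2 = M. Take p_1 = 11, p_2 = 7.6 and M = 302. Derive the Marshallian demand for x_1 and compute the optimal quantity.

x_1* = 12.7727

MRS = (x_2−10)/(x_1−5). Tangency with p_1/p_2 gives x_2−10 = (p_1/p_2)·(x_1−5).
After buying the subsistence bundle (5, 10), a share 0.5 of the remaining income goes to x_1: x_1* = 5 + 0.5·(M − 5p_1 − 10p_2)/p_1.
Discretionary income = 302 − 5·11 − 10·7.6 = 171; x_1* = 5 + 0.5·171/11 = 12.7727.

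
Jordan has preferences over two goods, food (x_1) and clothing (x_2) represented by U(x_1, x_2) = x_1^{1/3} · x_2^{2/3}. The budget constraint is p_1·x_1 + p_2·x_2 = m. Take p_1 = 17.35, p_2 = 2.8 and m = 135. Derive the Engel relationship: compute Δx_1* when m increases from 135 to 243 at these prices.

Δx_1* = 2.0749

MU_x_1/MU_x_2 = (1/3·x_2)/(2/3·x_1); tangency sets this equal to p_1/p_2.
So 1/3·p_2·x_2 = 2/3·p_1·x_1; combined with the budget, a share 1/3 of income goes to x_1.
Demand: x_1*(p_1,p_2,m) = 1/3·m/p_1 and x_2* = 2/3·m/p_2.
At p_1=17.35, p_2=2.8, m=135: x_1* = 1/3·135/17.35 = 2.5937.
At m' = 243: x_1* = 4.6686. Change: 4.6686 − 2.5937 = 2.0749.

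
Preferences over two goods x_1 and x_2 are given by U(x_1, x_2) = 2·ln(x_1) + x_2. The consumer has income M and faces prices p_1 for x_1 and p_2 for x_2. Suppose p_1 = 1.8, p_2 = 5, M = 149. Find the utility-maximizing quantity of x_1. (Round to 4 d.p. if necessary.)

Set MRS = p_1/p_2: (2/x_1)/1 = p_1/p_2.
So x_1*(p_1,p_2) = 2·p_2/p_1, independent of income; and x_2* = (M − 2·p_2)/p_2.
At the given prices: x_1* = 2·5/1.8 = 5.5556.

x_1* = 5.5556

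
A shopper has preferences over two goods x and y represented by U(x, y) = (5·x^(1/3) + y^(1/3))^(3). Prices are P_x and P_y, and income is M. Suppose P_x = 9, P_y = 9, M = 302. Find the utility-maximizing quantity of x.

From the CES first-order condition, 5·(y/x)^(2/3) = P_x/P_y.
Hence y/x = ((1/5)·P_x/P_y)^(1/(2/3)), i.e. raised to the 1.5 power.
With the ratio pinned down, the budget gives x* = M/(P_x + P_y·(y/x)) and y* = (y/x)·x*.
Numerically y/x = 0.089443, so x* = 302/(9 + 9·0.089443) = 30.8007.

x* = 30.8007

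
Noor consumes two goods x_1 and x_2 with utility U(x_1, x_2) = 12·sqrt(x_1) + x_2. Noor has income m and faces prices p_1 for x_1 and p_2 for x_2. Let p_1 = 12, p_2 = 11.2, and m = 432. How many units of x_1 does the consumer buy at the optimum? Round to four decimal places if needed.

x_1* = 31.36

Utility is quasi-linear in x_2; the FOC for x_1 is 6/√x_1 = p_1/p_2.
Thus x_1* = (6·p_2/p_1)² — independent of m — with the rest of income spent on x_2.
Plugging in: x_1* = (6·11.2/12)² = 31.36.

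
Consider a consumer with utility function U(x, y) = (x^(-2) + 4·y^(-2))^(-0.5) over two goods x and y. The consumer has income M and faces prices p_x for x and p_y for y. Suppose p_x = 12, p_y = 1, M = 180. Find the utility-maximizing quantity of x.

x* = 11.5132

MU_x ∝ x^(-3), MU_y ∝ 4·y^(-3), so MRS = (1/4)·(y/x)^(3) = p_x/p_y.
Solve for the ratio: y/x = [4·p_x/p_y]^(1/3).
With the ratio pinned down, the budget gives x* = M/(p_x + p_y·(y/x)) and y* = (y/x)·x*.
Numerically y/x = 3.634241, so x* = 180/(12 + 1·3.634241) = 11.5132.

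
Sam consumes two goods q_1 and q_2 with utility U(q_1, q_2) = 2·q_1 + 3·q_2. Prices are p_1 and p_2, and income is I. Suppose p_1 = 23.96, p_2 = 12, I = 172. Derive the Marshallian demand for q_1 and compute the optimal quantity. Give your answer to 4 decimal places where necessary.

q_1* = 0

Perfect substitutes: compare marginal utility per dollar. 2/p_1 vs 3/p_2 → 0.0835 vs 0.25.
q_2 gives more utility per dollar, so spend all income on q_2: q_2* = I/p_2, q_1* = 0.
Numerically: q_1* = 0, q_2* = 14.3333.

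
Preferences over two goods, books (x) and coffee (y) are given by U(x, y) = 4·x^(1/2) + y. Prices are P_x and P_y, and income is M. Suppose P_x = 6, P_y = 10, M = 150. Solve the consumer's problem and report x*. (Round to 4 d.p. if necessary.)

x* = 11.1111

Set MRS = P_x/P_y: 2·x^(−1/2) = P_x/P_y.
Thus x* = (2·P_y/P_x)² — independent of M — with the rest of income spent on y.
Plugging in: x* = (2·10/6)² = 11.1111.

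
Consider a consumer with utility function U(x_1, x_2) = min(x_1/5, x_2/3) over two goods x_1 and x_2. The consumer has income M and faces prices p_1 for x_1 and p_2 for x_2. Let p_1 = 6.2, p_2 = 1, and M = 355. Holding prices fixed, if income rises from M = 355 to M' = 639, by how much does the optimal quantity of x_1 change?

Leontief preferences: the optimum is at the kink where x_1/5 = x_2/3, i.e. x_2 = (3/5)·x_1.
Budget: p_1·x_1 + p_2·(3/5)·x_1 = M, so (5·p_1 + 3·p_2)·x_1 = 5·M.
Demand: x_1*(p_1,p_2,M) = 5·M/(5·p_1 + 3·p_2), x_2* = 3·M/(5·p_1 + 3·p_2).
Here 5·6.2 + 3·1 = 34, giving x_1* = 52.2059.
At M' = 639: x_1* = 93.9706. Change: 93.9706 − 52.2059 = 41.7647.

Δx_1* = 41.7647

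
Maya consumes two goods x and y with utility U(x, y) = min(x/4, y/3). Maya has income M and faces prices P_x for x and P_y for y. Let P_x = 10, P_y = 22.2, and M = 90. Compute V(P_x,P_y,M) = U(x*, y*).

Leontief preferences: the optimum is at the kink where x/4 = y/3, i.e. y = (3/4)·x.
Budget: P_x·x + P_y·(3/4)·x = M, so (4·P_x + 3·P_y)·x = 4·M.
Demand: x*(P_x,P_y,M) = 4·M/(4·P_x + 3·P_y), y* = 3·M/(4·P_x + 3·P_y).
Here 4·10 + 3·22.2 = 106.6, giving x* = 3.3771 and y* = 2.5328.
Utility at the optimum: U(3.3771, 2.5328) = 0.8443.

V = 0.8443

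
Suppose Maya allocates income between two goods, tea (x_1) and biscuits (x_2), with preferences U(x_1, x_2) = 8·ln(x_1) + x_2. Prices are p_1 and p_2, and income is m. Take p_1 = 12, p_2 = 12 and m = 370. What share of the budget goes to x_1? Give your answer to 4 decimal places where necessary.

share on x_1 = 0.2595

MU_x_1 = 8/x_1, MU_x_2 = 1. Tangency: 8/x_1 = p_1/p_2.
So x_1*(p_1,p_2) = 8·p_2/p_1, independent of income; and x_2* = (m − 8·p_2)/p_2.
At the given prices: x_1* = 8·12/12 = 8, and x_2* = 22.8333.
Expenditure on x_1: 12·8 = 96; share = 0.2595.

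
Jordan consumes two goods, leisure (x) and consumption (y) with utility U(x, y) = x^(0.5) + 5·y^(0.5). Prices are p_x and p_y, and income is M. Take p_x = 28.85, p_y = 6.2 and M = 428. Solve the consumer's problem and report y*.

y* = 68.4439

MRS = MU_x/MU_y = (1/5)·(y/x)^(0.5). Set equal to p_x/p_y.
Solve for the ratio: y/x = [5·p_x/p_y]^(2).
Substitute y = (y/x)·x into the budget: x* = M/(p_x + p_y·(y/x)).
Numerically y/x = 541.31276, so x* = 428/(28.85 + 6.2·541.31276) = 0.1264 and y* = 541.31276·0.1264 = 68.4439.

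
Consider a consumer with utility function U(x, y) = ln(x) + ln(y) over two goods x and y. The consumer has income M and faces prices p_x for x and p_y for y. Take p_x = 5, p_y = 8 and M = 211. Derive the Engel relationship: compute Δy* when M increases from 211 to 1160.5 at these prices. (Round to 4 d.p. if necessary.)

The MRS is y/x. Set MRS = p_x/p_y.
So p_y·y = p_x·x; combined with the budget, a share 0.5 of income goes to x.
Demand: x*(p_x,p_y,M) = 0.5·M/p_x and y* = 0.5·M/p_y.
At p_x=5, p_y=8, M=211: y* = 0.5·211/8 = 13.1875.
At M' = 1160.5: y* = 72.5312. Change: 72.5312 − 13.1875 = 59.3438.

Δy* = 59.3438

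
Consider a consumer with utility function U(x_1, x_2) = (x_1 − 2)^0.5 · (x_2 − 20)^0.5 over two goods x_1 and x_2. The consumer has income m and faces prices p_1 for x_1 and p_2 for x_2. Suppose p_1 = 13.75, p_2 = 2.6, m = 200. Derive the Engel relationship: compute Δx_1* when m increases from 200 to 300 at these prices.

Δx_1* = 3.6364

Discretionary income = 200 − 2·13.75 − 20·2.6 = 120.5; x_1* = 2 + 0.5·120.5/13.75 = 6.3818.
At m' = 300: x_1* = 10.0182. Change: 10.0182 − 6.3818 = 3.6364.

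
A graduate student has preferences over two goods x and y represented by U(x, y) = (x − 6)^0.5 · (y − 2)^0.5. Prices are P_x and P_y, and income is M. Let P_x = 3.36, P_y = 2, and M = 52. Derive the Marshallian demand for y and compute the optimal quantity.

y* = 8.96

This is Cobb-Douglas in (x−6, y−2): tangency gives 0.5·P_y·(y−2) = 0.5·P_x·(x−6).
Substituting into the budget: x* = 6 + 0.5·(M − 6·P_x − 2·P_y)/P_x, and y* = 2 + 0.5·(…)/P_y.
Discretionary income = 52 − 6·3.36 − 2·2 = 27.84; y* = 2 + 0.5·27.84/2 = 8.96.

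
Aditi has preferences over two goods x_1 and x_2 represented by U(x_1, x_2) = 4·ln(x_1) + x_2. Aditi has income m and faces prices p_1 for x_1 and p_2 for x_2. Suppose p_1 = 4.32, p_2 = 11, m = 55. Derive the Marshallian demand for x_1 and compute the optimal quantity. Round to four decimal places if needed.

Set MRS = p_1/p_2: (4/x_1)/1 = p_1/p_2.
So x_1*(p_1,p_2) = 4·p_2/p_1, independent of income; and x_2* = (m − 4·p_2)/p_2.
At the given prices: x_1* = 4·11/4.32 = 10.1852.

x_1* = 10.1852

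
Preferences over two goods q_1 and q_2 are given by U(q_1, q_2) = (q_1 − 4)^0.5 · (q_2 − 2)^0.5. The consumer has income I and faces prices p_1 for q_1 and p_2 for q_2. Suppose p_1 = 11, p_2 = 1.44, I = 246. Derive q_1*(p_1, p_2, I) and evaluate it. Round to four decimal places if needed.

MRS = (q_2−2)/(q_1−4). Tangency with p_1/p_2 gives q_2−2 = (p_1/p_2)·(q_1−4).
After buying the subsistence bundle (4, 2), a share 0.5 of the remaining income goes to q_1: q_1* = 4 + 0.5·(I − 4p_1 − 2p_2)/p_1.
Discretionary income = 246 − 4·11 − 2·1.44 = 199.12; q_1* = 4 + 0.5·199.12/11 = 13.0509.

q_1* = 13.0509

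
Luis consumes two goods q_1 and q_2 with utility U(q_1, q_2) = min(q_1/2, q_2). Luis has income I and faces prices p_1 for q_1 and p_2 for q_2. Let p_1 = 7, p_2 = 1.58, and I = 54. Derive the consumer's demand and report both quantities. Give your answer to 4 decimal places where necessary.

q_1* = 6.932, q_2* = 3.466

Demand: q_1*(p_1,p_2,I) = 2·I/(2·p_1 + p_2), q_2* = I/(2·p_1 + p_2).
Here 2·7 + 1.58 = 15.58, giving q_1* = 6.932 and q_2* = 3.466.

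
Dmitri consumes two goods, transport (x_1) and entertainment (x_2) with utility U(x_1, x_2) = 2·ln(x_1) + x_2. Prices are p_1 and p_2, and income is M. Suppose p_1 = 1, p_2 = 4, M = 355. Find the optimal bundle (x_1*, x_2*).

x_1* = 8, x_2* = 86.75

So x_1*(p_1,p_2) = 2·p_2/p_1, independent of income; and x_2* = (M − 2·p_2)/p_2.
At the given prices: x_1* = 2·4/1 = 8, and x_2* = 86.75.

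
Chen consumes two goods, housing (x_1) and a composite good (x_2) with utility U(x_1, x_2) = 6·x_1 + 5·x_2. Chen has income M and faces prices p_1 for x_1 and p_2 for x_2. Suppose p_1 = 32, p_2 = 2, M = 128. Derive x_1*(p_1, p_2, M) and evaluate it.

Perfect substitutes: compare marginal utility per dollar. 6/p_1 vs 5/p_2 → 0.1875 vs 2.5.
x_2 gives more utility per dollar, so spend all income on x_2: x_2* = M/p_2, x_1* = 0.
Numerically: x_1* = 0, x_2* = 64.

x_1* = 0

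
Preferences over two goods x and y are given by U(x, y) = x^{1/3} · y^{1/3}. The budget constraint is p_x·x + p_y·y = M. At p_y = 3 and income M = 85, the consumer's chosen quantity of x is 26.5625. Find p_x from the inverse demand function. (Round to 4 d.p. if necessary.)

The MRS is y/x. Set MRS = p_x/p_y.
Rearranging, p_y·y = p_x·x. Substituting into the budget gives p_x·x·(1 + 1) = M.
Demand: x*(p_x,p_y,M) = 0.5·M/p_x and y* = 0.5·M/p_y.
Set x* = 26.5625 in the demand function and solve for p_x: p_x = 1.6.

p_x = 1.6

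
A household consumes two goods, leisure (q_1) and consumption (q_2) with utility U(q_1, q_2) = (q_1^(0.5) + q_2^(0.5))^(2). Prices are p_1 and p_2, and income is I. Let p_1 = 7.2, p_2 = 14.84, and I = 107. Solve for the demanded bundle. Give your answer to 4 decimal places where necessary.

q_1* = 10.0063, q_2* = 2.3554

With the ratio pinned down, the budget gives q_1* = I/(p_1 + p_2·(q_2/q_1)) and q_2* = (q_2/q_1)·q_1*.
Numerically q_2/q_1 = 0.235395, so q_1* = 107/(7.2 + 14.84·0.235395) = 10.0063 and q_2* = 0.235395·10.0063 = 2.3554.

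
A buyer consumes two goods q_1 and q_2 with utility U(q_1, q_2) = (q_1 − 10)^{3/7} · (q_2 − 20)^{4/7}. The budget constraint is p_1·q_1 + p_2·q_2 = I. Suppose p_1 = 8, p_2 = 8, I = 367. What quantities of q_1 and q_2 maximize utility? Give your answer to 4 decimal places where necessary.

Substituting into the budget: q_1* = 10 + 3/7·(I − 10·p_1 − 20·p_2)/p_1, and q_2* = 20 + 4/7·(…)/p_2.
Discretionary income = 367 − 10·8 − 20·8 = 127; q_1* = 10 + 3/7·127/8 = 16.8036; q_2* = 20 + 4/7·127/8 = 29.0714.

q_1* = 16.8036, q_2* = 29.0714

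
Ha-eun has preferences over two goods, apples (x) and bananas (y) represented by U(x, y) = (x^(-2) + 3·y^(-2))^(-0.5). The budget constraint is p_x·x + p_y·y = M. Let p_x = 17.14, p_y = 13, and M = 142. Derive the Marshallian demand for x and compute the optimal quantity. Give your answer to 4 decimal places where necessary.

MRS = MU_x/MU_y = (1/3)·(y/x)^(3). Set equal to p_x/p_y.
Solve for the ratio: y/x = [3·p_x/p_y]^(1/3).
With the ratio pinned down, the budget gives x* = M/(p_x + p_y·(y/x)) and y* = (y/x)·x*.
Numerically y/x = 1.581477, so x* = 142/(17.14 + 13·1.581477) = 3.7667.

x* = 3.7667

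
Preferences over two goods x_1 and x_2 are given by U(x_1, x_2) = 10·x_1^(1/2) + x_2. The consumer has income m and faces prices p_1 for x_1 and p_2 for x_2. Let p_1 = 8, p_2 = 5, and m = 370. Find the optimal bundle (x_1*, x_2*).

x_1* = 9.7656, x_2* = 58.375

Set MRS = p_1/p_2: 5·x_1^(−1/2) = p_1/p_2.
Thus x_1* = (5·p_2/p_1)² — independent of m — with the rest of income spent on x_2.
Plugging in: x_1* = (5·5/8)² = 9.7656, x_2* = 58.375.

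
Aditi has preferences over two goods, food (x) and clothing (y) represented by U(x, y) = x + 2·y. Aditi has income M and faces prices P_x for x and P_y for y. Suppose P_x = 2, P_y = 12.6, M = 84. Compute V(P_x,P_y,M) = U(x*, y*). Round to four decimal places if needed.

Linear utility — the consumer picks whichever good has higher MU/price: 1/2 = 0.5 vs 2/12.6 = 0.1587.
x gives more utility per dollar, so spend all income on x: x* = M/P_x, y* = 0.
Numerically: x* = 42, y* = 0.
Utility at the optimum: U(42, 0) = 42.

V = 42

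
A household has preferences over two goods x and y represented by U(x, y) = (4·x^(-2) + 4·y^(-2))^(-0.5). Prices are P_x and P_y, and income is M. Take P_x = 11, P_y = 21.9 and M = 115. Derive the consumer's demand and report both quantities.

x* = 4.0481, y* = 3.2179

MRS = MU_x/MU_y = (y/x)^(3). Set equal to P_x/P_y.
Hence y/x = (P_x/P_y)^(1/(3)), i.e. raised to the 1/3 power.
Substitute y = (y/x)·x into the budget: x* = M/(P_x + P_y·(y/x)).
Numerically y/x = 0.794907, so x* = 115/(11 + 21.9·0.794907) = 4.0481 and y* = 0.794907·4.0481 = 3.2179.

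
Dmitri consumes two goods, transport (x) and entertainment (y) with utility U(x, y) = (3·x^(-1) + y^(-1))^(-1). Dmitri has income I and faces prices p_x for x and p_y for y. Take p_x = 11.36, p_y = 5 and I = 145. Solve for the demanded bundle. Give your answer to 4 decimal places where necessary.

x* = 9.2291, y* = 8.0316

From the CES first-order condition, 3·(y/x)^(2) = p_x/p_y.
Solve for the ratio: y/x = [(1/3)·p_x/p_y]^(0.5).
With the ratio pinned down, the budget gives x* = I/(p_x + p_y·(y/x)) and y* = (y/x)·x*.
Numerically y/x = 0.870249, so x* = 145/(11.36 + 5·0.870249) = 9.2291 and y* = 0.870249·9.2291 = 8.0316.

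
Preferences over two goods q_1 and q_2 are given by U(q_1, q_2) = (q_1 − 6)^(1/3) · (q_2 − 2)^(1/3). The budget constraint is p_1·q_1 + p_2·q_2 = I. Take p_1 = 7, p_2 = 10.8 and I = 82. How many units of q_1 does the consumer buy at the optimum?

q_1* = 7.3143

MRS = (q_2−2)/(q_1−6). Tangency with p_1/p_2 gives q_2−2 = (p_1/p_2)·(q_1−6).
Substituting into the budget: q_1* = 6 + 0.5·(I − 6·p_1 − 2·p_2)/p_1, and q_2* = 2 + 0.5·(…)/p_2.
Discretionary income = 82 − 6·7 − 2·10.8 = 18.4; q_1* = 6 + 0.5·18.4/7 = 7.3143.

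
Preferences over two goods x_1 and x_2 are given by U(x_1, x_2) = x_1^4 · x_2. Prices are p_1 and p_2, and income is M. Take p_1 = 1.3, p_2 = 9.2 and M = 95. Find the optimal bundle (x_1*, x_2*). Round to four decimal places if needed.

Demand: x_1*(p_1,p_2,M) = 0.8·M/p_1 and x_2* = 0.2·M/p_2.
At p_1=1.3, p_2=9.2, M=95: x_1* = 0.8·95/1.3 = 58.4615, x_2* = 2.0652.

x_1* = 58.4615, x_2* = 2.0652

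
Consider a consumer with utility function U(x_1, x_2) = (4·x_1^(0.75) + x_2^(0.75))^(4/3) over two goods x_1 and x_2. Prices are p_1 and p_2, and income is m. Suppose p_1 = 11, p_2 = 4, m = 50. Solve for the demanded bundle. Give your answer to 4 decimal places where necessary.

Substitute x_2 = (x_2/x_1)·x_1 into the budget: x_1* = m/(p_1 + p_2·(x_2/x_1)).
Numerically x_2/x_1 = 0.223404, so x_1* = 50/(11 + 4·0.223404) = 4.2039 and x_2* = 0.223404·4.2039 = 0.9392.

x_1* = 4.2039, x_2* = 0.9392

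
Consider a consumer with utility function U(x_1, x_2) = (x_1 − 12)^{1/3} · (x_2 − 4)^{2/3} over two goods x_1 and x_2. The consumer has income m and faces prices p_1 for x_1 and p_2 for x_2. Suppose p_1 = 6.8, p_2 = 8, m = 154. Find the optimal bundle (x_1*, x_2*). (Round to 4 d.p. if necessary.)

Let x_1' = x_1−12, x_2' = x_2−4. MRS = (1/2)·x_2'/x_1' = p_1/p_2.
Substituting into the budget: x_1* = 12 + 1/3·(m − 12·p_1 − 4·p_2)/p_1, and x_2* = 4 + 2/3·(…)/p_2.
Discretionary income = 154 − 12·6.8 − 4·8 = 40.4; x_1* = 12 + 1/3·40.4/6.8 = 13.9804; x_2* = 4 + 2/3·40.4/8 = 7.3667.

x_1* = 13.9804, x_2* = 7.3667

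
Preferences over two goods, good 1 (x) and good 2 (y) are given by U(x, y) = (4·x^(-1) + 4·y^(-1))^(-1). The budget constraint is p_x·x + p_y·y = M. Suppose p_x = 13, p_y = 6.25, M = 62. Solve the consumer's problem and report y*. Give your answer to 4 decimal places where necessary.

y* = 4.0619

From the CES first-order condition, (y/x)^(2) = p_x/p_y.
Solve for the ratio: y/x = [p_x/p_y]^(0.5).
Substitute y = (y/x)·x into the budget: x* = M/(p_x + p_y·(y/x)).
Numerically y/x = 1.442221, so x* = 62/(13 + 6.25·1.442221) = 2.8164 and y* = 1.442221·2.8164 = 4.0619.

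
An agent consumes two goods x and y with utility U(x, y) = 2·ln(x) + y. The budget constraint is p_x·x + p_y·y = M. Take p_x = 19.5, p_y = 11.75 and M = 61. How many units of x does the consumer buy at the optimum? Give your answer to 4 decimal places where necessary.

Set MRS = p_x/p_y: (2/x)/1 = p_x/p_y.
So x*(p_x,p_y) = 2·p_y/p_x, independent of income; and y* = (M − 2·p_y)/p_y.
At the given prices: x* = 2·11.75/19.5 = 1.2051.

x* = 1.2051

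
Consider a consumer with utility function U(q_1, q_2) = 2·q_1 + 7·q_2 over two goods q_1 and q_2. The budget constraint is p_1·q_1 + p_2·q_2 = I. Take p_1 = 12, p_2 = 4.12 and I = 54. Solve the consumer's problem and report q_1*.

q_1* = 0

Linear utility — the consumer picks whichever good has higher MU/price: 2/12 = 0.1667 vs 7/4.12 = 1.699.
q_2 gives more utility per dollar, so spend all income on q_2: q_2* = I/p_2, q_1* = 0.
Numerically: q_1* = 0, q_2* = 13.1068.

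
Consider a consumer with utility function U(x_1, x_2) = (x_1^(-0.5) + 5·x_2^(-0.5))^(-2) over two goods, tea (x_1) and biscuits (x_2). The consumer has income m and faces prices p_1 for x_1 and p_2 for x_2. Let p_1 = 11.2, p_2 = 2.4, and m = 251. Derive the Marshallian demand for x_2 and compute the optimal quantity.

x_2* = 66.5497

From the CES first-order condition, (1/5)·(x_2/x_1)^(1.5) = p_1/p_2.
Hence x_2/x_1 = (5·p_1/p_2)^(1/(1.5)), i.e. raised to the 2/3 power.
Substitute x_2 = (x_2/x_1)·x_1 into the budget: x_1* = m/(p_1 + p_2·(x_2/x_1)).
Numerically x_2/x_1 = 8.165533, so x_1* = 251/(11.2 + 2.4·8.165533) = 8.1501 and x_2* = 8.165533·8.1501 = 66.5497.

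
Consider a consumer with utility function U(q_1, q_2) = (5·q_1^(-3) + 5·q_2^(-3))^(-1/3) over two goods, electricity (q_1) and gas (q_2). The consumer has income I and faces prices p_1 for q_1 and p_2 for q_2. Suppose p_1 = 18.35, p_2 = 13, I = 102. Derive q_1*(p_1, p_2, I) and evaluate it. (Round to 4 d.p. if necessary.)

q_1* = 3.1365

Numerically q_2/q_1 = 1.089992, so q_1* = 102/(18.35 + 13·1.089992) = 3.1365.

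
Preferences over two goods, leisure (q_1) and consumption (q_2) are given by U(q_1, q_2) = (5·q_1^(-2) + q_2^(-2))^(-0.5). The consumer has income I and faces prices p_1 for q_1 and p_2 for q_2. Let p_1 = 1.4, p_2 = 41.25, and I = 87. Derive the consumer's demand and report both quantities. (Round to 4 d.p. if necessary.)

q_1* = 9.4459, q_2* = 1.7885

MRS = MU_q_1/MU_q_2 = 5·(q_2/q_1)^(3). Set equal to p_1/p_2.
Hence q_2/q_1 = ((1/5)·p_1/p_2)^(1/(3)), i.e. raised to the 1/3 power.
Substitute q_2 = (q_2/q_1)·q_1 into the budget: q_1* = I/(p_1 + p_2·(q_2/q_1)).
Numerically q_2/q_1 = 0.189341, so q_1* = 87/(1.4 + 41.25·0.189341) = 9.4459 and q_2* = 0.189341·9.4459 = 1.7885.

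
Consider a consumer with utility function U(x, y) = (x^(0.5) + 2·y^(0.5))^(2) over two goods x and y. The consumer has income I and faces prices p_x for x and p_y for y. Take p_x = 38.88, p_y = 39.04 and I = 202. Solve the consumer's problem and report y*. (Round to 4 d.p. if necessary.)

MU_x ∝ x^(-0.5), MU_y ∝ 2·y^(-0.5), so MRS = (1/2)·(y/x)^(0.5) = p_x/p_y.
Solve for the ratio: y/x = [2·p_x/p_y]^(2).
Substitute y = (y/x)·x into the budget: x* = I/(p_x + p_y·(y/x)).
Numerically y/x = 3.96728, so x* = 202/(38.88 + 39.04·3.96728) = 1.0425 and y* = 3.96728·1.0425 = 4.1359.

y* = 4.1359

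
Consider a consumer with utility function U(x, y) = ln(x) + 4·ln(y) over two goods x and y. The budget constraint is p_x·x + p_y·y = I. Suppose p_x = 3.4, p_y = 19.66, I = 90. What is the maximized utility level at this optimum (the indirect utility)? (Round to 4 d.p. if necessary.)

At p_x=3.4, p_y=19.66, I=90: x* = 0.2·90/3.4 = 5.2941, y* = 3.6623.
Utility at the optimum: U(5.2941, 3.6623) = 6.8589.

V = 6.8589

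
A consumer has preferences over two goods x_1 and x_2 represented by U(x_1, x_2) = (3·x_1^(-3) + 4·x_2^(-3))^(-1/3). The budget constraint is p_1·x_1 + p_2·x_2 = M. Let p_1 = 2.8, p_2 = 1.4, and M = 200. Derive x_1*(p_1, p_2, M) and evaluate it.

With the ratio pinned down, the budget gives x_1* = M/(p_1 + p_2·(x_2/x_1)) and x_2* = (x_2/x_1)·x_1*.
Numerically x_2/x_1 = 1.277886, so x_1* = 200/(2.8 + 1.4·1.277886) = 43.5821.

x_1* = 43.5821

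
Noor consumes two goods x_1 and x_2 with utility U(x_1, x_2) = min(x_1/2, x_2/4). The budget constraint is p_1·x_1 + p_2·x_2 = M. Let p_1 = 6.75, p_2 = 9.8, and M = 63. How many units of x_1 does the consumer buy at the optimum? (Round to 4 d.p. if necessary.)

x_1* = 2.3909

With perfect complements, no substitution: consume in ratio x_1:x_2 = 2:4.
Budget: p_1·x_1 + p_2·2·x_1 = M, so (2·p_1 + 4·p_2)·x_1 = 2·M.
Demand: x_1*(p_1,p_2,M) = 2·M/(2·p_1 + 4·p_2), x_2* = 4·M/(2·p_1 + 4·p_2).
Here 2·6.75 + 4·9.8 = 52.7, giving x_1* = 2.3909.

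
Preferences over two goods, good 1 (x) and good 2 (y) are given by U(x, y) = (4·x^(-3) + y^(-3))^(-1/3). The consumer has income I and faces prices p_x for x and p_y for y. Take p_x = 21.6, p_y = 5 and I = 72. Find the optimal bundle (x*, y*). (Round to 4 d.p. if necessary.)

x* = 2.6969, y* = 2.7493

Substitute y = (y/x)·x into the budget: x* = I/(p_x + p_y·(y/x)).
Numerically y/x = 1.019427, so x* = 72/(21.6 + 5·1.019427) = 2.6969 and y* = 1.019427·2.6969 = 2.7493.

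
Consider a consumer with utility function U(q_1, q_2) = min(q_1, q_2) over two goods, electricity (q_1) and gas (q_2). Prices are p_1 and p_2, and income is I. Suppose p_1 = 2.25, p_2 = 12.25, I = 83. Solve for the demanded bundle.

q_1* = 5.7241, q_2* = 5.7241

With perfect complements, no substitution: consume in ratio q_1:q_2 = 1:1.
Budget: p_1·q_1 + p_2·q_1 = I, so (p_1 + p_2)·q_1 = I.
Demand: q_1*(p_1,p_2,I) = I/(p_1 + p_2), q_2* = I/(p_1 + p_2).
Here 2.25 + 12.25 = 14.5, giving q_1* = 5.7241 and q_2* = 5.7241.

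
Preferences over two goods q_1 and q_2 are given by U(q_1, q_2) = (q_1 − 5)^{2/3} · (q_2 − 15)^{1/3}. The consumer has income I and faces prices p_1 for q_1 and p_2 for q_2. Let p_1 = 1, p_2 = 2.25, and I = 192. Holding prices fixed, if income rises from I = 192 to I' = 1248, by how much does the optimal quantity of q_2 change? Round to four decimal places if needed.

Δq_2* = 156.4444

Substituting into the budget: q_1* = 5 + 2/3·(I − 5·p_1 − 15·p_2)/p_1, and q_2* = 15 + 1/3·(…)/p_2.
Discretionary income = 192 − 5·1 − 15·2.25 = 153.25; q_2* = 15 + 1/3·153.25/2.25 = 37.7037.
At I' = 1248: q_2* = 194.1481. Change: 194.1481 − 37.7037 = 156.4444.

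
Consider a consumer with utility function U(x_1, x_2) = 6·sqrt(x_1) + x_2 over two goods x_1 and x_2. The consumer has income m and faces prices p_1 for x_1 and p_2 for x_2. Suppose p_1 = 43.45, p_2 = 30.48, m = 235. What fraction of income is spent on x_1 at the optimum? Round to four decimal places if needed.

share on x_1 = 0.8189

Set MRS = p_1/p_2: 3·x_1^(−1/2) = p_1/p_2.
Solve: √x_1 = 3·p_2/p_1, so x_1*(p_1,p_2) = (3·p_2/p_1)², and x_2* = (m − p_1·x_1*)/p_2.
Plugging in: x_1* = (3·30.48/43.45)² = 4.4289, x_2* = 1.3965.
Expenditure on x_1: 43.45·4.4289 = 192.4344; share = 0.8189.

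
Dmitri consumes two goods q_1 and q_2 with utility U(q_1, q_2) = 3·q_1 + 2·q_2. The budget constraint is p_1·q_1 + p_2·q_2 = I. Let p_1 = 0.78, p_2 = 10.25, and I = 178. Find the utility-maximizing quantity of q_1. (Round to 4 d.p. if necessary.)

q_1* = 228.2051

q_1 gives more utility per dollar, so spend all income on q_1: q_1* = I/p_1, q_2* = 0.
Numerically: q_1* = 228.2051, q_2* = 0.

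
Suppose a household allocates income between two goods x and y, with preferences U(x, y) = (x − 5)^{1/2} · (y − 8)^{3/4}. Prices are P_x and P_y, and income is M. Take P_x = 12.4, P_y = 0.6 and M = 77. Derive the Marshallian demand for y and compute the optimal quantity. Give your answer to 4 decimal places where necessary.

y* = 18.2

This is Cobb-Douglas in (x−5, y−8): tangency gives 0.5·P_y·(y−8) = 0.75·P_x·(x−5).
After buying the subsistence bundle (5, 8), a share 0.4 of the remaining income goes to x: x* = 5 + 0.4·(M − 5P_x − 8P_y)/P_x.
Discretionary income = 77 − 5·12.4 − 8·0.6 = 10.2; y* = 8 + 0.6·10.2/0.6 = 18.2.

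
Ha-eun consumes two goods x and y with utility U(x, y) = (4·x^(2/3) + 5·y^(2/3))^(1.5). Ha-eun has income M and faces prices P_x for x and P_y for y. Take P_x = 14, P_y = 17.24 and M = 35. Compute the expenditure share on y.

Substitute y = (y/x)·x into the budget: x* = M/(P_x + P_y·(y/x)).
Numerically y/x = 1.045929, so x* = 35/(14 + 17.24·1.045929) = 1.0927 and y* = 1.045929·1.0927 = 1.1428.
Expenditure on y: 17.24·1.1428 = 19.7027; share = 0.5629.

share on y = 0.5629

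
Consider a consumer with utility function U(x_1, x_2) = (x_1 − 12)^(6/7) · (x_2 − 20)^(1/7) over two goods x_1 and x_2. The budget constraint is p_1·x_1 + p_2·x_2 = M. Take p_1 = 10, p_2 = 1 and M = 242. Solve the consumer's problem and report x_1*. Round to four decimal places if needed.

x_1* = 20.7429

This is Cobb-Douglas in (x_1−12, x_2−20): tangency gives 6/7·p_2·(x_2−20) = 1/7·p_1·(x_1−12).
Substituting into the budget: x_1* = 12 + 6/7·(M − 12·p_1 − 20·p_2)/p_1, and x_2* = 20 + 1/7·(…)/p_2.
Discretionary income = 242 − 12·10 − 20·1 = 102; x_1* = 12 + 6/7·102/10 = 20.7429.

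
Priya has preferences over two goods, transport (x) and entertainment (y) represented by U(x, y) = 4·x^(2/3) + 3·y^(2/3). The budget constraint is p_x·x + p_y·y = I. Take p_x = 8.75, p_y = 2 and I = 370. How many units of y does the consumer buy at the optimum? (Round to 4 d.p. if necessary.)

y* = 164.6142

Numerically y/x = 35.327911, so x* = 370/(8.75 + 2·35.327911) = 4.6596 and y* = 35.327911·4.6596 = 164.6142.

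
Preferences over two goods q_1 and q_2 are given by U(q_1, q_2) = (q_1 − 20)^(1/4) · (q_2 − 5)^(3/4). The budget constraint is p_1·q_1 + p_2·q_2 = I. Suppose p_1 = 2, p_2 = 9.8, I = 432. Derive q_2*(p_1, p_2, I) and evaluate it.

q_2* = 31.25

MRS = (1/3)·(q_2−5)/(q_1−20). Tangency with p_1/p_2 gives q_2−5 = 3·(p_1/p_2)·(q_1−20).
After buying the subsistence bundle (20, 5), a share 0.25 of the remaining income goes to q_1: q_1* = 20 + 0.25·(I − 20p_1 − 5p_2)/p_1.
Discretionary income = 432 − 20·2 − 5·9.8 = 343; q_2* = 5 + 0.75·343/9.8 = 31.25.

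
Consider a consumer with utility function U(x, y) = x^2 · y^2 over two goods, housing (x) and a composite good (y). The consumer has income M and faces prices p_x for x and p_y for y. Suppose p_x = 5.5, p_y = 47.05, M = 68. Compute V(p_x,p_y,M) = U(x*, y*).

MU_x/MU_y = (2·y)/(2·x); tangency sets this equal to p_x/p_y.
Rearranging, p_y·y = p_x·x. Substituting into the budget gives p_x·x·(1 + 1) = M.
Demand: x*(p_x,p_y,M) = 0.5·M/p_x and y* = 0.5·M/p_y.
At p_x=5.5, p_y=47.05, M=68: x* = 0.5·68/5.5 = 6.1818, y* = 0.7226.
Utility at the optimum: U(6.1818, 0.7226) = 19.9559.

V = 19.9559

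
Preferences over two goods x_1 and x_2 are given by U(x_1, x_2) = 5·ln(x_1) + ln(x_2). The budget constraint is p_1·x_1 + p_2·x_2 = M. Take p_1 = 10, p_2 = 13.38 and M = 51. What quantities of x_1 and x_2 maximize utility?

x_1* = 4.25, x_2* = 0.6353

Tangency: MRS = 5·x_2/x_1 = p_1/p_2.
Rearranging, p_2·x_2 = (1/5)·p_1·x_1. Substituting into the budget gives p_1·x_1·(1 + (1/5)) = M.
Demand: x_1*(p_1,p_2,M) = 5/6·M/p_1 and x_2* = 1/6·M/p_2.
At p_1=10, p_2=13.38, M=51: x_1* = 5/6·51/10 = 4.25, x_2* = 0.6353.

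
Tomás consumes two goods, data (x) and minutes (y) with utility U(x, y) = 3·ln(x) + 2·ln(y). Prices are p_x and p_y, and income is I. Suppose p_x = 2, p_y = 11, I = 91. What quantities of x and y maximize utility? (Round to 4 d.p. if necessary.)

x* = 27.3, y* = 3.3091

MU_x/MU_y = (3·y)/(2·x); tangency sets this equal to p_x/p_y.
So 3·p_y·y = 2·p_x·x; combined with the budget, a share 0.6 of income goes to x.
Demand: x*(p_x,p_y,I) = 0.6·I/p_x and y* = 0.4·I/p_y.
At p_x=2, p_y=11, I=91: x* = 0.6·91/2 = 27.3, y* = 3.3091.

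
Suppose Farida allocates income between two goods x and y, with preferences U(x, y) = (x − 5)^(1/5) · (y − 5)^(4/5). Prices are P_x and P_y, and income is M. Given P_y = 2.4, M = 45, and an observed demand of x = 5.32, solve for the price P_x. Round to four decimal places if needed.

This is Cobb-Douglas in (x−5, y−5): tangency gives 0.2·P_y·(y−5) = 0.8·P_x·(x−5).
After buying the subsistence bundle (5, 5), a share 0.2 of the remaining income goes to x: x* = 5 + 0.2·(M − 5P_x − 5P_y)/P_x.
Set x* = 5.32 in the demand function and solve for P_x: P_x = 5.

P_x = 5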